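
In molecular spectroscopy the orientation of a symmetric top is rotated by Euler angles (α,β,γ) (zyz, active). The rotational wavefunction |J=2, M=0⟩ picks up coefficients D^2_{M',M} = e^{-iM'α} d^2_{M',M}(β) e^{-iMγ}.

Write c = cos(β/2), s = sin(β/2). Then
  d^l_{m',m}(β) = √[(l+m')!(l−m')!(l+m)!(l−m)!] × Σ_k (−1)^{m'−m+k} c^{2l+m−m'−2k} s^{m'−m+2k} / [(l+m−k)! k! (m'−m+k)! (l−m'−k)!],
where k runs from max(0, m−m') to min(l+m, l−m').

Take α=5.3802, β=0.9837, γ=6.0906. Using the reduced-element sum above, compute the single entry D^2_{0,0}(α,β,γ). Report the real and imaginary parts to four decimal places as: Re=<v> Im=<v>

Re=-0.0397 Im=0.0000

Split into d^2_{0,0}(β=0.9837) × two z-phases.
With c≡cos(β/2)=0.881461 and s≡sin(β/2)=0.472257, N=[2·2·2·2]^{1/2}=4.000000
k: max(0,(0)−(0))=0 … min(2+(0),2−(0))=2
  k=0: (−1)^0·4.0000/(4)·0.8815^4·0.4723^0 = +0.603687
  k=1: (−1)^1·4.0000/(1)·0.8815^2·0.4723^2 = -0.693144
  k=2: (−1)^2·4.0000/(4)·0.8815^0·0.4723^4 = +0.049741
d^2_{0,0}(0.9837) = +0.603687 -0.693144 +0.049741 = -0.039716
Attach z-rotation phases: D = e^{-i(0)(5.3802)}·(-0.039716)·e^{-i(0)(6.0906)} = -0.039716+0.000000i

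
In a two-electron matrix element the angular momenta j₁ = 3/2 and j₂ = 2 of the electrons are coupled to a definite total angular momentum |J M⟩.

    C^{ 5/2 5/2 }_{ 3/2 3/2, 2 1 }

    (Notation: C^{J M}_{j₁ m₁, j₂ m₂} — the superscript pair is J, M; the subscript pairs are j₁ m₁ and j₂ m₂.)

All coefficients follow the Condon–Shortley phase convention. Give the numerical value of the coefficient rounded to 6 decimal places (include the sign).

+√(3/7) = +0.654654

√[6·1!2!3!/7! · 3!0!3!1!5!0!] = √(432/7)
  +(−1)^0/∏(0,1,0,3,2,0)! = 1/12  (running 1/12)
⟨..|..⟩ = √(432/7)·(1/12) = +0.654654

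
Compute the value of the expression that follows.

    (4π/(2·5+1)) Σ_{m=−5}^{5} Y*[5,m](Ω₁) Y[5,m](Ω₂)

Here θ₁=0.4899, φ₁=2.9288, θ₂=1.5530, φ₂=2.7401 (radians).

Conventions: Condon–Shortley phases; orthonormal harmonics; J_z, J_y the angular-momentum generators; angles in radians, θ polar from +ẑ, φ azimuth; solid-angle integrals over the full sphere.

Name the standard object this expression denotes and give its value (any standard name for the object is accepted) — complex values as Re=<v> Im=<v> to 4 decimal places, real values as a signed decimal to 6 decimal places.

Legendre polynomial (addition theorem), +0.137512

This sum is the spherical-harmonic addition theorem: it equals the Legendre polynomial P_l(cos γ) of the angle γ between the two directions.
Summing Y*_{l m}(θ₁,φ₁)·Y_{l m}(θ₂,φ₂) over m ∈ [−5, 5]; prefactor 4π/(2·5+1) = 1.142397:
  m=-5: Y*=(-0.005197, 0.009360)  Y=(0.196136, -0.420248)  product (0.002914, 0.004020)
  m=-4: Y*=(0.041844, -0.047744)  Y=(-0.000918, 0.026086)  product (0.001207, 0.001135)
  m=-3: Y*=(-0.173869, 0.129015)  Y=(0.123498, 0.321918)  product (-0.063005, -0.040038)
  m=-2: Y*=(0.402822, -0.182595)  Y=(-0.020921, -0.021670)  product (-0.012384, -0.004909)
  m=-1: Y*=(-0.416885, 0.090074)  Y=(-0.293460, -0.124589)  product (0.133561, 0.025506)
  m=+0: Y*=(-0.135229, -0.000000)  Y=(0.031172, 0.000000)  product (-0.004215, -0.000000)
  m=+1: Y*=(0.416885, 0.090074)  Y=(0.293460, -0.124589)  product (0.133561, -0.025506)
  m=+2: Y*=(0.402822, 0.182595)  Y=(-0.020921, 0.021670)  product (-0.012384, 0.004909)
  m=+3: Y*=(0.173869, 0.129015)  Y=(-0.123498, 0.321918)  product (-0.063005, 0.040038)
  m=+4: Y*=(0.041844, 0.047744)  Y=(-0.000918, -0.026086)  product (0.001207, -0.001135)
  m=+5: Y*=(0.005197, 0.009360)  Y=(-0.196136, -0.420248)  product (0.002914, -0.004020)
Total Σ_m = (0.120371, -0.000000). Multiply by 1.142397: (0.137512, -0.000000). P_5(cos γ) = 0.137512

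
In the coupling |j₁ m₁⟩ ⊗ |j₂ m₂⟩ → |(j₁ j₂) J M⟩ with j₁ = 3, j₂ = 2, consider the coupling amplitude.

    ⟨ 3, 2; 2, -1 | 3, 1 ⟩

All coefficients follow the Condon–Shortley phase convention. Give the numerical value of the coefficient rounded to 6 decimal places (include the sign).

triangle: 2!×4!×2!/9! = 96/362880
(j±m)!: 5!×1!×1!×3!×4!×2! = 34560
prefactor² = (2J+1)×Δ×N² = 64
  k=0: +1/(0!×2!×1!×1!×3!×1!) = 1/12
  k=1: −1/(1!×1!×0!×0!×4!×2!) = -1/48
Σ = 1/16  ⇒  CG² = 64×(1/16)² = 1/4
CG = +√(1/4) = +0.500000

+√(1/4) = +0.500000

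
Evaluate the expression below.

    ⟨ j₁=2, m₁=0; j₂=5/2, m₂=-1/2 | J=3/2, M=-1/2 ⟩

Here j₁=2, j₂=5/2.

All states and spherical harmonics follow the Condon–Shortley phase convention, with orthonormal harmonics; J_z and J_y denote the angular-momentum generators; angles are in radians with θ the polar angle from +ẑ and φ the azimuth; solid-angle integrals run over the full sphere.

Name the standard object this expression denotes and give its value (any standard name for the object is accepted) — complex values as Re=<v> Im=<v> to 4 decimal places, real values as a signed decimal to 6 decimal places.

This is a Clebsch–Gordan (vector-coupling) coefficient.
√[4·3!1!2!/7! · 2!2!2!3!1!2!] = √(32/35)
  +(−1)^1/∏(1,2,1,1,0,1)! = -1/2  (running -1/2)
  +(−1)^2/∏(2,1,0,0,1,2)! = 1/4  (running -1/4)
⟨..|..⟩ = √(32/35)·(-1/4) = -0.239046

Clebsch–Gordan coefficient, −√(2/35) ≈ -0.239046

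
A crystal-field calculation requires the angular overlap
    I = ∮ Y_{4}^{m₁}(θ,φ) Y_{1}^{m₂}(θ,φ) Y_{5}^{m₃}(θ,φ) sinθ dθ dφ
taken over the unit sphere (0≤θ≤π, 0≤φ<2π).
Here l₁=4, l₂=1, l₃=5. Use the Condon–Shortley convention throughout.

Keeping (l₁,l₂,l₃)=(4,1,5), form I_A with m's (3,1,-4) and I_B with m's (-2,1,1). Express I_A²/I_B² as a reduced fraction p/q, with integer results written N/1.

Same 4,1,5: normalisation and zero-m 3j drop out of the ratio.
A: Δ: 0! 8! 2! / 11! → 1/495; sum: t=0:+1/10080 = 1/10080; 3j²(4 1 5; 3 1 -4) = Δ·Π!·Σ² = 4/55  (sign -1)
B: Δ: 0! 8! 2! / 11! → 1/495; sum: t=0:+1/2880 = 1/2880; 3j²(4 1 5; -2 1 1) = Δ·Π!·Σ² = 2/165  (sign +1)
I_A²/I_B² = (4/55)/(2/165) = 6/1

6/1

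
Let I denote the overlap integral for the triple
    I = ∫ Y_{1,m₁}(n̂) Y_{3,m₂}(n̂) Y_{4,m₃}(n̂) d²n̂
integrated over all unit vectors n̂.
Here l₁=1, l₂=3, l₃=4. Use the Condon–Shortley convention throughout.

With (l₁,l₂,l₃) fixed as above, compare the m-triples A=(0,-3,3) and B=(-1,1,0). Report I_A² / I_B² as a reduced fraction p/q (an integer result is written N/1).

7/6

l's match ⇒ only the (l;m) 3-j factors differ between A and B.
A: triangle coeff Δ(1,3,4) = 1/252; Σ_t [0,0]: t=0:+1/720 = 1/720; (3j)²=1/36 [(1 3 4; 0 -3 3)], sign=-1
B: triangle coeff Δ(1,3,4) = 1/252; Σ_t [0,0]: t=0:+1/96 = 1/96; (3j)²=1/42 [(1 3 4; -1 1 0)], sign=+1
I_A²/I_B² = (1/36)/(1/42) = 7/6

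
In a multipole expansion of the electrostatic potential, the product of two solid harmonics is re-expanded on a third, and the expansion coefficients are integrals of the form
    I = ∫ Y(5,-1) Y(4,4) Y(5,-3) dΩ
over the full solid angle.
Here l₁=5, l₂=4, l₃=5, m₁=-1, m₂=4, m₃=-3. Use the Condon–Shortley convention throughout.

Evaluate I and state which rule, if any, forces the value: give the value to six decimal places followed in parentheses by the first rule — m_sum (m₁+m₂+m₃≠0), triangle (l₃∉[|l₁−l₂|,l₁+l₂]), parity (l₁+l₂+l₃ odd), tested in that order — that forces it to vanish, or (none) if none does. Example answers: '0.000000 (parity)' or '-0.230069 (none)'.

-0.168084 (none)

Rules hold: Σm=0, L=14 even, 1≤5≤9.
N = 11·9·11 = 1089
Δ = 4!·6!·4!/15! = 1/3153150
Racah Σ t=0..4: t=0:+1/69120 t=1:−1/1728 t=2:+1/576 t=3:−1/1728 t=4:+1/69120 = 7/11520
⇒ 3j(5 4 5; 0 0 0)² = 2/143, sgn -1
Racah Σ t=4..4: t=4:+1/27648 = 1/27648
⇒ 3j(5 4 5; -1 4 -3)² = 10/429, sgn +1
4πI² = N·(3j₀)²·(3jₘ)² = 60/169
I = -1·√(0.35503/4π) = -0.16808437
No selection rule forces the value: the integral is nonzero (none).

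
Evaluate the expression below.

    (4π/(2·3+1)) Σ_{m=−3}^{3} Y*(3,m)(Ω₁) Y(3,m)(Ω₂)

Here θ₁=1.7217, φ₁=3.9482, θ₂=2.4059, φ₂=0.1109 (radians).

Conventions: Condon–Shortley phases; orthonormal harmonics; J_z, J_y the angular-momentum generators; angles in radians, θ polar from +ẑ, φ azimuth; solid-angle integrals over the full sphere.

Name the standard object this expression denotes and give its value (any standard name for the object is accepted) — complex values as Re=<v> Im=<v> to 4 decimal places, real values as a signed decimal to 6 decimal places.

This sum is the spherical-harmonic addition theorem: it equals the Legendre polynomial P_l(cos γ) of the angle γ between the two directions.
Addition theorem: P_3(cos γ) = (4π/7) Σ_m Y*_{lm}(Ω₁) Y_{lm}(Ω₂), m = −3…3:
  m=-3: Y*=(0.302627, -0.266374)  Y=(0.119190, -0.041185)  product (0.025099, -0.044213)
  m=-2: Y*=(0.006368, -0.150030)  Y=(-0.332875, 0.075067)  product (0.009143, 0.050419)
  m=-1: Y*=(0.196102, 0.204602)  Y=(0.376814, -0.041961)  product (0.082479, 0.068868)
  m=+0: Y*=(0.161961, -0.000000)  Y=(0.069686, 0.000000)  product (0.011286, 0.000000)
  m=+1: Y*=(-0.196102, 0.204602)  Y=(-0.376814, -0.041961)  product (0.082479, -0.068868)
  m=+2: Y*=(0.006368, 0.150030)  Y=(-0.332875, -0.075067)  product (0.009143, -0.050419)
  m=+3: Y*=(-0.302627, -0.266374)  Y=(-0.119190, -0.041185)  product (0.025099, 0.044213)
Total Σ_m = (0.244729, 0.000000). Multiply by 1.795196: (0.439336, 0.000000). P_3(cos γ) = 0.439336

Legendre polynomial (addition theorem), +0.439336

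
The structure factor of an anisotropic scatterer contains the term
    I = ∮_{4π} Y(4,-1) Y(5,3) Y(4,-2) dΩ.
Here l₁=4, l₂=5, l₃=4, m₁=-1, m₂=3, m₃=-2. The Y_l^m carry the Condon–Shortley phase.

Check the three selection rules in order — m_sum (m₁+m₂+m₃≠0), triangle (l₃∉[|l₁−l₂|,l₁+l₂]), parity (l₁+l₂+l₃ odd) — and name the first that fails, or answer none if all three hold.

parity

azimuthal sum: -1 + 3 − 2 = 0  ✓
1 ≤ 4 ≤ 9 (triangle on l)  ✓
L = 4 + 5 + 4 = 13 (odd)  ✗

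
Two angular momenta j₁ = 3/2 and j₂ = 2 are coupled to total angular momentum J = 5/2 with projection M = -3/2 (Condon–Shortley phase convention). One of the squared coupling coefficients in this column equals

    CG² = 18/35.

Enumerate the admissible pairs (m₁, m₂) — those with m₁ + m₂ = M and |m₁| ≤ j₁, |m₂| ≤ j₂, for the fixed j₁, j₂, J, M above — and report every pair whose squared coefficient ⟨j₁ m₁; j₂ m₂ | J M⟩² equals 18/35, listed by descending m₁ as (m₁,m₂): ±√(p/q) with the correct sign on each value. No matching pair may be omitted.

Admissible pairs with m₁+m₂ = M = -3/2: (-3/2,0), (-1/2,-1), (1/2,-2)
  (m₁,m₂)=(1/2,-2): CG² = 16/35, CG = +√(16/35)
  (m₁,m₂)=(-1/2,-1): CG² = 1/35, CG = +√(1/35)
  (m₁,m₂)=(-3/2,0): CG² = 18/35, CG = −√(18/35)   ← matches the target
Pairs with CG² = 18/35: (-3/2,0): −√(18/35)

(-3/2,0): −√(18/35)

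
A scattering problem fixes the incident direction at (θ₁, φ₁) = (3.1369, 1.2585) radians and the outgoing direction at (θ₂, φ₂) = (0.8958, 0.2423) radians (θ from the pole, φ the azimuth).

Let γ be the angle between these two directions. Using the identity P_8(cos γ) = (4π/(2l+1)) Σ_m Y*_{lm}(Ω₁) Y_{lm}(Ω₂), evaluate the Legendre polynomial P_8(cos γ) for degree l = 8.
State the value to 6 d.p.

Expand P_8 via completeness: Σ_{m} conj(Y_{8,m}) at Ω₁ times Y_{8,m} at Ω₂ —
  m=-8: (-0.000000, -0.000000) × (-0.025565, -0.066383) = (-0.000000, 0.000000)  (running Σ = (-0.000000, 0.000000))
  m=-7: (0.000000, -0.000000) × (-0.028463, -0.225966) = (-0.000000, -0.000000)  (running Σ = (-0.000000, -0.000000))
  m=-6: (0.000000, 0.000000) × (0.048327, -0.411177) = (0.000000, -0.000000)  (running Σ = (0.000000, -0.000000))
  m=-5: (-0.000000, -0.000000) × (0.148069, -0.394220) = (-0.000000, 0.000000)  (running Σ = (-0.000000, 0.000000))
  m=-4: (0.000000, -0.000000) × (0.053964, -0.078609) = (-0.000000, -0.000000)  (running Σ = (-0.000000, -0.000000))
  m=-3: (0.000001, 0.000001) × (-0.234042, 0.208146) = (-0.000000, 0.000000)  (running Σ = (-0.000000, 0.000000))
  m=-2: (-0.000184, 0.000133) × (-0.244279, 0.128606) = (0.000028, -0.000056)  (running Σ = (0.000027, -0.000056))
  m=-1: (-0.007113, -0.022032) × (0.192689, -0.047624) = (-0.002420, -0.003907)  (running Σ = (-0.002392, -0.003963))
  m=0: (1.162646, -0.000000) × (0.309651, 0.000000) = (0.360014, 0.000000)  (running Σ = (0.357621, -0.003963))
  m=1: (0.007113, -0.022032) × (-0.192689, -0.047624) = (-0.002420, 0.003907)  (running Σ = (0.355201, -0.000056))
  m=2: (-0.000184, -0.000133) × (-0.244279, -0.128606) = (0.000028, 0.000056)  (running Σ = (0.355229, 0.000000))
  m=3: (-0.000001, 0.000001) × (0.234042, 0.208146) = (-0.000000, -0.000000)  (running Σ = (0.355229, -0.000000))
  m=4: (0.000000, 0.000000) × (0.053964, 0.078609) = (-0.000000, 0.000000)  (running Σ = (0.355229, 0.000000))
  m=5: (0.000000, -0.000000) × (-0.148069, -0.394220) = (-0.000000, -0.000000)  (running Σ = (0.355229, -0.000000))
  m=6: (0.000000, -0.000000) × (0.048327, 0.411177) = (0.000000, 0.000000)  (running Σ = (0.355229, -0.000000))
  m=7: (-0.000000, -0.000000) × (0.028463, -0.225966) = (-0.000000, 0.000000)  (running Σ = (0.355229, 0.000000))
  m=8: (-0.000000, 0.000000) × (-0.025565, 0.066383) = (-0.000000, -0.000000)  (running Σ = (0.355229, 0.000000))
Σ over m = (0.355229, 0.000000); ×(4π/17) → (0.262585, 0.000000). Real part: 0.262585

0.262585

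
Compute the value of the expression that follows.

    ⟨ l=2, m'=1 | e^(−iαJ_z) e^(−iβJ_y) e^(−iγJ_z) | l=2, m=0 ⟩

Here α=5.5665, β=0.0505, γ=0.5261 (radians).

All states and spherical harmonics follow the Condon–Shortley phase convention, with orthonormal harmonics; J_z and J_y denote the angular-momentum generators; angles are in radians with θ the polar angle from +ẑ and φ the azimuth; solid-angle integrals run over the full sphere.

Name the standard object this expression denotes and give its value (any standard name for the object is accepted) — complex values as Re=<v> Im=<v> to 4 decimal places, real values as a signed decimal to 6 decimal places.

Wigner D-matrix element, Re=-0.0466 Im=-0.0406

This is a Wigner D-matrix element — the rotation-matrix element ⟨l m'| R(α,β,γ) |l m⟩ in the angular-momentum basis.
Split into d^2_{1,0}(β=0.0505) × two z-phases.
Half-angle: c=0.999681, s=0.025247. N=√(6·1·2·2)=4.898979
k: max(0,(0)−(1))=0 … min(2+(0),2−(1))=1
  k=0: (−1)^1·4.8990/(2)·0.9997^3·0.0252^1 = -0.061784
  k=1: (−1)^2·4.8990/(2)·0.9997^1·0.0252^3 = +0.000039
d^2_{1,0}(0.0505) = -0.061784 +0.000039 = -0.061745
D = (+0.753987+0.656889i)·(-0.061745)·(+1.000000+0.000000i) = -0.046555-0.040559i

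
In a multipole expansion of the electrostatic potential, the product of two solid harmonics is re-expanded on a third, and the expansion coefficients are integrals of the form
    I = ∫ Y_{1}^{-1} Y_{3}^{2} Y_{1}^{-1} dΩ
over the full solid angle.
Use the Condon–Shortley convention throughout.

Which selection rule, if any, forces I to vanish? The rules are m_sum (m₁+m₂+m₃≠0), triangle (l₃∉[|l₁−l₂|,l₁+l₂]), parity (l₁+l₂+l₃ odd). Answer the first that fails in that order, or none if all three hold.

triangle

m₁+m₂+m₃ = -1 + 2 − 1 = 0  ✓
triangle: need |l₁−l₂| ≤ l₃ ≤ l₁+l₂ = [2,4]; l₃=1 is outside  ✗
parity: l₁+l₂+l₃ = 5 is odd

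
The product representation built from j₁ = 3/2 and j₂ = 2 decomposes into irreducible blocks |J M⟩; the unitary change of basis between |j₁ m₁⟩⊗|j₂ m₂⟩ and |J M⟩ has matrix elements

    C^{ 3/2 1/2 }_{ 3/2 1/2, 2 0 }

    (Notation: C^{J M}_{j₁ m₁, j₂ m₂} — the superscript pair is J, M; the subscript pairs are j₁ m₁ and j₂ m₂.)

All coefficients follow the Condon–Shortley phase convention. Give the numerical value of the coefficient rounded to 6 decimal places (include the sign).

triangle: 2!·1!·2!/6! = 4/720
(j±m)!: 2!·1!·2!·2!·2!·1! = 16
prefactor² = (2J+1)·Δ·N² = 16/45
  k=0: +1/(0!·2!·1!·2!·0!·0!) = 1/4
  k=1: −1/(1!·1!·0!·1!·1!·1!) = -1
Σ = -3/4  ⇒  CG² = 16/45·(-3/4)² = 1/5
CG = −√(1/5) = -0.447214

−√(1/5) ≈ -0.447214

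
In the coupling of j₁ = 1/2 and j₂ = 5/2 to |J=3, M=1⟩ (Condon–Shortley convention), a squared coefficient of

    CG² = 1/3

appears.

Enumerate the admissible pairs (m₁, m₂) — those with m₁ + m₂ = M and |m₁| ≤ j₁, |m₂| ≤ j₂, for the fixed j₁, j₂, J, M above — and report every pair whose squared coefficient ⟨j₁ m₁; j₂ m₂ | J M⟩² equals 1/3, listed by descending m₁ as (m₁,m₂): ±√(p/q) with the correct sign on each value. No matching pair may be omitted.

(-1/2,3/2): +√(1/3)

Admissible pairs with m₁+m₂ = M = 1: (-1/2,3/2), (1/2,1/2)
  (m₁,m₂)=(1/2,1/2): CG² = 2/3, CG = +√(2/3)
  (m₁,m₂)=(-1/2,3/2): CG² = 1/3, CG = +√(1/3)   ← matches the target
Pairs with CG² = 1/3: (-1/2,3/2): +√(1/3)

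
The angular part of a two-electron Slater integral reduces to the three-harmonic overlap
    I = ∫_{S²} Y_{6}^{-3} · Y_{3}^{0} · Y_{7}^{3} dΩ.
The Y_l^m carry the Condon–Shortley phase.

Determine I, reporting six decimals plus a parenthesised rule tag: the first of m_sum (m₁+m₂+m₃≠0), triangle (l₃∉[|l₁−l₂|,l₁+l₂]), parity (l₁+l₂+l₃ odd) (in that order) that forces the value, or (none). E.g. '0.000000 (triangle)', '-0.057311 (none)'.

-0.008134 (none)

Checks pass: Σm=0; 16 even; l₃=7∈[3,9].
(2·6+1)(2·3+1)(2·7+1) = 1365
Δ: 2! 10! 4! / 17! → 1/2042040
sum: t=0:+1/207360 t=1:−1/57600 t=2:+1/207360 = -1/129600
3j²(6 3 7; 0 0 0) = Δ·Π!·Σ² = 168/12155  (sign +1)
sum: t=0:+1/4354560 t=1:−1/322560 t=2:+1/362880 = -1/8709120
3j²(6 3 7; -3 0 3) = Δ·Π!·Σ² = 3/68068  (sign -1)
combine: 4πI² = 1365·168/12155·3/68068 = 378/454597
take √, sign -1: I = -0.00813444
No selection rule forces the value: the integral is nonzero (none).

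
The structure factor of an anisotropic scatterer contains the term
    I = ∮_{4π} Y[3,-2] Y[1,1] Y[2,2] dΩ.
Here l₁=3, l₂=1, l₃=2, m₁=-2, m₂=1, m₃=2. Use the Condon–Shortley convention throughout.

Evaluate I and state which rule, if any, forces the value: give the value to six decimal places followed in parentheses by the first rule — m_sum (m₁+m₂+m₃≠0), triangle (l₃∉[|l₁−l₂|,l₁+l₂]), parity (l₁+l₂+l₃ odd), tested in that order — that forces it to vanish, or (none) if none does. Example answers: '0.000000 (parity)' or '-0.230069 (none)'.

0.000000 (m_sum)

-2 + 1 + 2 = 1 ≠ 0: azimuthal integral kills it; I = 0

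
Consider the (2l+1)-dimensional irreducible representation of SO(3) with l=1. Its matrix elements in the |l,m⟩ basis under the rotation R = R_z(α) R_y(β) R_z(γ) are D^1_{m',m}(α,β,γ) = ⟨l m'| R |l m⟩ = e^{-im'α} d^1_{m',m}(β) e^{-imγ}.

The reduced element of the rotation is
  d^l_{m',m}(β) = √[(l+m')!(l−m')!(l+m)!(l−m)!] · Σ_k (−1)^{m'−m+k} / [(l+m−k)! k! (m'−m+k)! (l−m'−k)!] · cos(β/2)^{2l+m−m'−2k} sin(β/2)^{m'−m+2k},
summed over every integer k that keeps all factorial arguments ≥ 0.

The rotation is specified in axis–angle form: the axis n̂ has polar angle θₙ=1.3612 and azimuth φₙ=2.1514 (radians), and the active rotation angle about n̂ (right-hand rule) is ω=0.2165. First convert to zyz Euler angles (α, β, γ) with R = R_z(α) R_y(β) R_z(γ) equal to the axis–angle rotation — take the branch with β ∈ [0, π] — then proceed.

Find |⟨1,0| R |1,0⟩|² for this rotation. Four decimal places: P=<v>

Axis–angle → zyz. n̂ = (sinθₙcosφₙ, sinθₙsinφₙ, cosθₙ) = (-0.536524, +0.817833, +0.208065), ω = 0.2165.
R = I cosω + sinω [n̂]ₓ + (1−cosω) n̂n̂ᵀ gives
  R = [+0.983375, -0.054938, +0.173075; +0.034452, +0.992269, +0.119225; -0.178287, -0.111280, +0.977666]
β = atan2(√(R₁₃²+R₂₃²), R₃₃) = 0.211744; α = atan2(R₂₃, R₁₃) mod 2π = 0.603211; γ = atan2(R₃₂, −R₃₁) mod 2π = 5.725189
Split into d^1_{0,0}(β=0.2117) × two z-phases.
With c≡cos(β/2)=0.994401 and s≡sin(β/2)=0.105674, N=[1·1·1·1]^{1/2}=1.000000
k∈{0,1} keeps every argument non-negative
  k=0: (−1)^0·1.0000/(1)·0.9944^2·0.1057^0 = +0.988833
  k=1: (−1)^1·1.0000/(1)·0.9944^0·0.1057^2 = -0.011167
d^1_{0,0}(0.2117) = +0.988833 -0.011167 = +0.977666
|D^1_{0,0}|² = |d^1_{0,0}(β)|² = (+0.977666)² = 0.955831 (the z-rotation phases have unit modulus)

P=0.9558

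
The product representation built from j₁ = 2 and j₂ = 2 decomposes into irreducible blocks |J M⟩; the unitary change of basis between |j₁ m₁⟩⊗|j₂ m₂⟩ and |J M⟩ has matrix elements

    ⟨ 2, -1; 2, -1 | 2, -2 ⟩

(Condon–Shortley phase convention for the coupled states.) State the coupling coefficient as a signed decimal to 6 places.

triangle: 2!·2!·2!/7! = 8/5040
(j±m)!: 1!·3!·1!·3!·0!·4! = 864
prefactor² = (2J+1)·Δ·N² = 48/7
  k=1: −1/(1!·1!·2!·0!·0!·2!) = -1/4
Σ = -1/4  ⇒  CG² = 48/7·(-1/4)² = 3/7
CG = −√(3/7) = -0.654654

-0.654654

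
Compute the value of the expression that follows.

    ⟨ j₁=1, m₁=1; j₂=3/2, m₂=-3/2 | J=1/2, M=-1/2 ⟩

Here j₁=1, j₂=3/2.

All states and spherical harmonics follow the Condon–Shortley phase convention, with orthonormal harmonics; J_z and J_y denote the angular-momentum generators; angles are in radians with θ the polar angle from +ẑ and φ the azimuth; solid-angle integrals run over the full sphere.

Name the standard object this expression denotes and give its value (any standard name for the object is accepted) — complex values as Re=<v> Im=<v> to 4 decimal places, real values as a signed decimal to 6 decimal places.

This is a Clebsch–Gordan (vector-coupling) coefficient.
√[2·2!0!1!/4! · 2!0!0!3!0!1!] = √(2)
  +(−1)^0/∏(0,2,0,0,0,1)! = 1/2  (running 1/2)
⟨..|..⟩ = √(2)·(1/2) = +0.707107

Clebsch–Gordan coefficient, +√(1/2) ≈ +0.707107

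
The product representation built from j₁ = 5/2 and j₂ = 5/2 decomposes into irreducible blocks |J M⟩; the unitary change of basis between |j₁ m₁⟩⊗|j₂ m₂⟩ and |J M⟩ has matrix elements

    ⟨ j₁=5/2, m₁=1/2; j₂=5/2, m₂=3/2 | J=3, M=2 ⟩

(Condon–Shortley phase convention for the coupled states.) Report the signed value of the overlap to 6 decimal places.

√[7·2!3!3!/9! · 3!2!4!1!5!1!] = √(48)
  +(−1)^1/∏(1,1,1,3,2,0)! = -1/12  (running -1/12)
  +(−1)^2/∏(2,0,0,2,3,1)! = 1/24  (running -1/24)
⟨..|..⟩ = √(48)·(-1/24) = -0.288675

-0.288675  (= −√(1/12))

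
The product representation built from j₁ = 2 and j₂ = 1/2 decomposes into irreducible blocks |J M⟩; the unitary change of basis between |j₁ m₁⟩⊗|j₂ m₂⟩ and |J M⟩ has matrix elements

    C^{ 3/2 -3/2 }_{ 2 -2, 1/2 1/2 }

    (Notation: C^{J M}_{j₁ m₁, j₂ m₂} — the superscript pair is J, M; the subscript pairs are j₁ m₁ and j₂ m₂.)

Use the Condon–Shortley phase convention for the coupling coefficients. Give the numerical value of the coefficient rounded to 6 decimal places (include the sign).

triangle: 1!×3!×0!/5! = 6/120
(j±m)!: 0!×4!×1!×0!×0!×3! = 144
prefactor² = (2J+1)×Δ×N² = 144/5
  k=1: −1/(1!×0!×3!×0!×0!×0!) = -1/6
Σ = -1/6  ⇒  CG² = 144/5×(-1/6)² = 4/5
CG = −√(4/5) = -0.894427

−√(4/5) = -0.894427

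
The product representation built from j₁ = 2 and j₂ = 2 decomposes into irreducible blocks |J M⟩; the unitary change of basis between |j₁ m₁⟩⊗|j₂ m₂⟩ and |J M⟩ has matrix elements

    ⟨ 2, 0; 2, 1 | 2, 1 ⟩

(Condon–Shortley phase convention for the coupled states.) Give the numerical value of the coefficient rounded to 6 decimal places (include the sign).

−√(1/14) ≈ -0.267261

j₁+j₂−J=2  J+j₁−j₂=2  J−j₁+j₂=2  j₁+j₂+J+1=7
(j₁±m₁, j₂±m₂, J±M) = (2,2,3,1,3,1)
P² = 8/7
sum k=1..2:
  [1] −1/2 = -1/2
  [2] +1/4 = 1/4
S = -1/4
C² = P²·S² = 1/14 ; C = -0.267261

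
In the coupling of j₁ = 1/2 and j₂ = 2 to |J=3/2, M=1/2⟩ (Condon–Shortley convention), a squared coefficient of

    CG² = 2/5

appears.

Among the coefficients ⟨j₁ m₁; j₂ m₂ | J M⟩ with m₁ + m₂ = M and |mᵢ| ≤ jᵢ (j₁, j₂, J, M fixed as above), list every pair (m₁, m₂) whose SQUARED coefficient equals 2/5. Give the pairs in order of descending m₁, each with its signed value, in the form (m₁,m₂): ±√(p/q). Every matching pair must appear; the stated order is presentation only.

Admissible pairs with m₁+m₂ = M = 1/2: (-1/2,1), (1/2,0)
  (m₁,m₂)=(1/2,0): CG² = 2/5, CG = +√(2/5)   ← matches the target
  (m₁,m₂)=(-1/2,1): CG² = 3/5, CG = −√(3/5)
Pairs with CG² = 2/5: (1/2,0): +√(2/5)

(1/2,0): +√(2/5)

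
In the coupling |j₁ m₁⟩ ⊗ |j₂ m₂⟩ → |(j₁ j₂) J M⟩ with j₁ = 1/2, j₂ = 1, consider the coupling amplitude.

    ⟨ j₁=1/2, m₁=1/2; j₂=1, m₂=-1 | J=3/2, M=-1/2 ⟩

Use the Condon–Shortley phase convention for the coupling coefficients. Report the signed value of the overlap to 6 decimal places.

triangle: 0!·1!·2!/4! = 2/24
(j±m)!: 1!·0!·0!·2!·1!·2! = 4
prefactor² = (2J+1)·Δ·N² = 4/3
  k=0: +1/(0!·0!·0!·0!·1!·2!) = 1/2
Σ = 1/2  ⇒  CG² = 4/3·(1/2)² = 1/3
CG = +√(1/3) = +0.577350

+0.577350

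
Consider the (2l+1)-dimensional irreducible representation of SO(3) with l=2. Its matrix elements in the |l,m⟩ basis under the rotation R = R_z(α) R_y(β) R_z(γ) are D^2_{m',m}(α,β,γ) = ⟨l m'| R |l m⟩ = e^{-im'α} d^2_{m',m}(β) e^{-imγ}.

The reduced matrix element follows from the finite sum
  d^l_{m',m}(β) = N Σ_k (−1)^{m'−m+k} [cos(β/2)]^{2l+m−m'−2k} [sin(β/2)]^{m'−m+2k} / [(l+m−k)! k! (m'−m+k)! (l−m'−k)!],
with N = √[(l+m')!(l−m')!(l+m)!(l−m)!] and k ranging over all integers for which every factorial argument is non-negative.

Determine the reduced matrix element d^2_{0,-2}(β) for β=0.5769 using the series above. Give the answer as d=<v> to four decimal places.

d=0.1822

d^2_{0,-2}(β=0.5769) via the finite sum:
Half-angle: c=0.958686, s=0.284467. N=√(2·2·1·24)=9.797959
k∈{0} keeps every argument non-negative
  k=0: (−1)^2·9.7980/(4)·0.9587^2·0.2845^2 = +0.182176
d^2_{0,-2}(0.5769) = +0.182176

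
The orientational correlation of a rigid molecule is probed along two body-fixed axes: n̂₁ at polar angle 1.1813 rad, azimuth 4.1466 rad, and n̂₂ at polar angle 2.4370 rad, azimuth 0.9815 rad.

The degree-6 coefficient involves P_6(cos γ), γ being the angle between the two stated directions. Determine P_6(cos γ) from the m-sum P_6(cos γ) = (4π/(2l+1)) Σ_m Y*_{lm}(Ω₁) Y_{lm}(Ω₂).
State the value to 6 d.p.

Addition theorem: P_6(cos γ) = (4π/13) Σ_m Y*_{lm}(Ω₁) Y_{lm}(Ω₂), m = −6…6:
  term(m=-6) = +0.010695+0.001519i   from Y*(Ω₁)=+0.293150-0.075835i, Y(Ω₂)=+0.032939+0.013701i
  term(m=-5) = +0.062153+0.007339i   from Y*(Ω₁)=-0.132428+0.409679i, Y(Ω₂)=-0.028182-0.142602i
  term(m=-4) = +0.051563+0.004863i   from Y*(Ω₁)=-0.097764-0.117886i, Y(Ω₂)=-0.239365+0.238891i
  term(m=-3) = -0.126087-0.008907i   from Y*(Ω₁)=-0.274670+0.034952i, Y(Ω₂)=+0.447674+0.089394i
  term(m=-2) = -0.057788-0.002719i   from Y*(Ω₁)=+0.107778-0.229400i, Y(Ω₂)=-0.087244-0.210921i
  term(m=-1) = -0.051821-0.001218i   from Y*(Ω₁)=-0.105543-0.166198i, Y(Ω₂)=+0.146327-0.218877i
  term(m=+0) = -0.086676+0.000000i   from Y*(Ω₁)=+0.272288-0.000000i, Y(Ω₂)=-0.318323+0.000000i
  term(m=+1) = -0.051821+0.001218i   from Y*(Ω₁)=+0.105543-0.166198i, Y(Ω₂)=-0.146327-0.218877i
  term(m=+2) = -0.057788+0.002719i   from Y*(Ω₁)=+0.107778+0.229400i, Y(Ω₂)=-0.087244+0.210921i
  term(m=+3) = -0.126087+0.008907i   from Y*(Ω₁)=+0.274670+0.034952i, Y(Ω₂)=-0.447674+0.089394i
  term(m=+4) = +0.051563-0.004863i   from Y*(Ω₁)=-0.097764+0.117886i, Y(Ω₂)=-0.239365-0.238891i
  term(m=+5) = +0.062153-0.007339i   from Y*(Ω₁)=+0.132428+0.409679i, Y(Ω₂)=+0.028182-0.142602i
  term(m=+6) = +0.010695-0.001519i   from Y*(Ω₁)=+0.293150+0.075835i, Y(Ω₂)=+0.032939-0.013701i
Accumulated sum -0.309245+0.000000i; after 4π/(2l+1) scaling, -0.298930+0.000000i ⇒ P_6 = -0.298930

-0.298930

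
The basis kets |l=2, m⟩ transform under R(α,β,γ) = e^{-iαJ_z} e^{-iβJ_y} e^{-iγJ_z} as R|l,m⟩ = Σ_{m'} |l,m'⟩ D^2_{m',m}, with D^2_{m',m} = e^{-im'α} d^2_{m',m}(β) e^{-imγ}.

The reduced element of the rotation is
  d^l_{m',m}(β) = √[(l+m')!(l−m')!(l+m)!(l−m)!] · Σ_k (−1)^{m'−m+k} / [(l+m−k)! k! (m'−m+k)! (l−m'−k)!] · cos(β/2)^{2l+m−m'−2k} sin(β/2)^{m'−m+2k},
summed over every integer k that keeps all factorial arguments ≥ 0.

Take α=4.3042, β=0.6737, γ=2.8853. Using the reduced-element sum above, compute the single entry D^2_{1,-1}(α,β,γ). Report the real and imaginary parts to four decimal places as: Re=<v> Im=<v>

Split into d^2_{1,-1}(β=0.6737) × two z-phases.
Half-angle: c=0.943800, s=0.330516. N=√(6·1·1·6)=6.000000
The bounds max(0,m−m')=0 and min(l+m,l−m')=1 give 2 terms
  k=0: (−1)^2·6.0000/(2)·0.9438^2·0.3305^2 = +0.291921
  k=1: (−1)^3·6.0000/(6)·0.9438^0·0.3305^4 = -0.011934
d^2_{1,-1}(0.6737) = +0.291921 -0.011934 = +0.279988
D = (-0.396948+0.917841i)·(+0.279988)·(-0.967336+0.253496i) = +0.042366-0.276764i

Re=0.0424 Im=-0.2768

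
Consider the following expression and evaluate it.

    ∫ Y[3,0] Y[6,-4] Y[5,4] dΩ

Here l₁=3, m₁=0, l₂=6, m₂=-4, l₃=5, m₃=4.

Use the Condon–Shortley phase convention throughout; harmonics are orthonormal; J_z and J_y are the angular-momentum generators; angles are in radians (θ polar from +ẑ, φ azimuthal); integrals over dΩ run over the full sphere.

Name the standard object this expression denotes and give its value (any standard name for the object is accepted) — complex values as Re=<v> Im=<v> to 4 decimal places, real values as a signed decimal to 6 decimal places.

This is a Gaunt coefficient — the integral of a triple product of spherical harmonics over the sphere.
Rules hold: Σm=0, L=14 even, 3≤5≤9.
N = 7·13·11 = 1001
Δ = 4!·2!·8!/15! = 1/675675
Racah Σ t=1..3: t=1:−1/8640 t=2:+1/2304 t=3:−1/8640 = 7/34560
⇒ 3j(3 6 5; 0 0 0)² = 7/429, sgn -1
Racah Σ t=1..2: t=1:−1/60480 t=2:+1/161280 = -1/96768
⇒ 3j(3 6 5; 0 -4 4)² = 15/1001, sgn +1
4πI² = N·(3j₀)²·(3jₘ)² = 35/143
I = -1·√(0.244755/4π) = -0.13956004

Gaunt coefficient, -0.139560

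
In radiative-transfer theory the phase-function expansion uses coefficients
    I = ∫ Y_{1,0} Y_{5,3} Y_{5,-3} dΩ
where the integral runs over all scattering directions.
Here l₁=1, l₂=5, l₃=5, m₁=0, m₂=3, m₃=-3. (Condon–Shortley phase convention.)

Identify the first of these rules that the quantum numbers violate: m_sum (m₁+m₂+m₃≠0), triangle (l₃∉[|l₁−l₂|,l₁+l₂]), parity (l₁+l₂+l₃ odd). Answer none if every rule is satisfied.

parity

azimuthal sum: 0 + 3 − 3 = 0  ✓
4 ≤ 5 ≤ 6 (triangle on l)  ✓
L = 1 + 5 + 5 = 11 (odd)  ✗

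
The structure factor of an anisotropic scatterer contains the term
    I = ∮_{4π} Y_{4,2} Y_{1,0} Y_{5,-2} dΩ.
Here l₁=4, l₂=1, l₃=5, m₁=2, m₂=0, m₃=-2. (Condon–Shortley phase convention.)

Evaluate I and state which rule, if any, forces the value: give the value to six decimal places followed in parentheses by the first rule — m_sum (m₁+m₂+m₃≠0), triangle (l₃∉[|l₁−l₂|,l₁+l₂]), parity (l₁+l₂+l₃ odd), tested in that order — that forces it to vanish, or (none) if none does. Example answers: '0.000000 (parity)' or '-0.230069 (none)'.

Checks pass: Σm=0; 10 even; l₃=5∈[3,5].
(2·4+1)(2·1+1)(2·5+1) = 297
Δ: 0! 8! 2! / 11! → 1/495
sum: t=0:+1/576 = 1/576
3j²(4 1 5; 0 0 0) = Δ·Π!·Σ² = 5/99  (sign -1)
sum: t=0:+1/1440 = 1/1440
3j²(4 1 5; 2 0 -2) = Δ·Π!·Σ² = 7/165  (sign -1)
combine: 4πI² = 297·5/99·7/165 = 7/11
take √, sign +1: I = 0.22503380
No selection rule forces the value: the integral is nonzero (none).

0.225034 (none)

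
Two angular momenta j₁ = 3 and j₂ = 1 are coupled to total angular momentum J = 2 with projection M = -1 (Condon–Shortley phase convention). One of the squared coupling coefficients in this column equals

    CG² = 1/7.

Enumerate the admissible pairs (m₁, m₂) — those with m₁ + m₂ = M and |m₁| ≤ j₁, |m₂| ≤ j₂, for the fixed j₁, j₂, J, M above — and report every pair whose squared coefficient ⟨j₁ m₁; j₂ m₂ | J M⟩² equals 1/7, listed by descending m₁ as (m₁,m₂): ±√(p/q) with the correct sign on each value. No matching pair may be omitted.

Admissible pairs with m₁+m₂ = M = -1: (-2,1), (-1,0), (0,-1)
  (m₁,m₂)=(0,-1): CG² = 1/7, CG = +√(1/7)   ← matches the target
  (m₁,m₂)=(-1,0): CG² = 8/21, CG = −√(8/21)
  (m₁,m₂)=(-2,1): CG² = 10/21, CG = +√(10/21)
Pairs with CG² = 1/7: (0,-1): +√(1/7)

(0,-1): +√(1/7)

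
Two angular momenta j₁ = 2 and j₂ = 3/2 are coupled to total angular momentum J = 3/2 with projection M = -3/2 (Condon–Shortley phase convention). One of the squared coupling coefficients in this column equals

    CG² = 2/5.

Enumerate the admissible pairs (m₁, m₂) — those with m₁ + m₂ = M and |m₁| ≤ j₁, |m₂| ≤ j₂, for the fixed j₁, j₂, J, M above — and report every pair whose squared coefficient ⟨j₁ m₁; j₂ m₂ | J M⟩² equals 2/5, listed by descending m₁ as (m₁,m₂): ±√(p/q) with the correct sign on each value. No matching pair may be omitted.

(-1,-1/2): −√(2/5); (-2,1/2): +√(2/5)

Admissible pairs with m₁+m₂ = M = -3/2: (-2,1/2), (-1,-1/2), (0,-3/2)
  (m₁,m₂)=(0,-3/2): CG² = 1/5, CG = +√(1/5)
  (m₁,m₂)=(-1,-1/2): CG² = 2/5, CG = −√(2/5)   ← matches the target
  (m₁,m₂)=(-2,1/2): CG² = 2/5, CG = +√(2/5)   ← matches the target
Pairs with CG² = 2/5: (-1,-1/2): −√(2/5); (-2,1/2): +√(2/5)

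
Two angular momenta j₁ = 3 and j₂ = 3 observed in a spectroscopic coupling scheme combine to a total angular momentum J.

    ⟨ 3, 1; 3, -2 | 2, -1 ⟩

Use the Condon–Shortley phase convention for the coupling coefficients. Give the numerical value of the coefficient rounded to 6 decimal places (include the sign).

triangle: 4!×2!×2!/9! = 96/362880
(j±m)!: 4!×2!×1!×5!×1!×3! = 34560
prefactor² = (2J+1)×Δ×N² = 320/7
  k=0: +1/(0!×4!×2!×1!×0!×1!) = 1/48
  k=1: −1/(1!×3!×1!×0!×1!×2!) = -1/12
Σ = -1/16  ⇒  CG² = 320/7×(-1/16)² = 5/28
CG = −√(5/28) = -0.422577

-0.422577  (= −√(5/28))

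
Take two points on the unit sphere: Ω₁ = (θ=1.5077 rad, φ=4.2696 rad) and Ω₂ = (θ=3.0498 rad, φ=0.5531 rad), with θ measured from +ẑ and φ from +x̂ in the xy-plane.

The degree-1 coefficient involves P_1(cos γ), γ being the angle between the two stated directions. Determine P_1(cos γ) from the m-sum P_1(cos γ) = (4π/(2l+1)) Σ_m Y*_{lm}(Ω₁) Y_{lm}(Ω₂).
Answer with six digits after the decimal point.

-0.139564

Addition theorem: P_1(cos γ) = (4π/3) Σ_m Y*_{lm}(Ω₁) Y_{lm}(Ω₂), m = −1…1:
  [-1]  conj(Y_{1,-1})(Ω₁) = (-0.147736, -0.311554) ; Y_{1,-1}(Ω₂) = (0.026947, -0.016637) ; Δ = (-0.009164, -0.005938)
  [+0]  conj(Y_{1,0})(Ω₁) = (0.030809, -0.000000) ; Y_{1,0}(Ω₂) = (-0.486546, 0.000000) ; Δ = (-0.014990, 0.000000)
  [+1]  conj(Y_{1,1})(Ω₁) = (0.147736, -0.311554) ; Y_{1,1}(Ω₂) = (-0.026947, -0.016637) ; Δ = (-0.009164, 0.005938)
Total Σ_m = (-0.033318, 0.000000). Multiply by 4.188790: (-0.139564, 0.000000). P_1(cos γ) = -0.139564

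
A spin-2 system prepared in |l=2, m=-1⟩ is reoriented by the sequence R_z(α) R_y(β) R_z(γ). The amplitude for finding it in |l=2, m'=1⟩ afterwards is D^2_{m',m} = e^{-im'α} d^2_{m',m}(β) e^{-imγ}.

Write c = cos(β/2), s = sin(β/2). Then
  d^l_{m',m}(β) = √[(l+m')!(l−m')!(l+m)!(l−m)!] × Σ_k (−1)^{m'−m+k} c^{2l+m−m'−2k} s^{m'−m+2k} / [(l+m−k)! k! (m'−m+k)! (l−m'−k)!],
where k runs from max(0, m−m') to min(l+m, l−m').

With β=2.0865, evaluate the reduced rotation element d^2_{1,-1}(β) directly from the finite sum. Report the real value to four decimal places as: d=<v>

d^2_{1,-1}(β=2.0865) via the finite sum:
With c≡cos(β/2)=0.503415 and s≡sin(β/2)=0.864045, N=[6·1·1·6]^{1/2}=6.000000
k∈{0,1} keeps every argument non-negative
  k=0: (−1)^2·6.0000/(2)·0.5034^2·0.8640^2 = +0.567604
  k=1: (−1)^3·6.0000/(6)·0.5034^0·0.8640^4 = -0.557372
d^2_{1,-1}(2.0865) = +0.567604 -0.557372 = +0.010232

d=0.0102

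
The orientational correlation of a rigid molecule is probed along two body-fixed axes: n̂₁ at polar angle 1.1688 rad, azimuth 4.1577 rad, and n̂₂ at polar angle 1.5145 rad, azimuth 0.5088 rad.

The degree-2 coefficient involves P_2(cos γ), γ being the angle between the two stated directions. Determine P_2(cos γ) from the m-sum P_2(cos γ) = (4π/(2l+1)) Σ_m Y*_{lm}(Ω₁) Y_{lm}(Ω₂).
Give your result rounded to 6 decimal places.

0.415149

Term-by-term m-sum for l=2 (normalisation 4π/5 = 2.513274):
  m=-2: (-0.14565 + 0.29293j) × (0.20231 - 0.32762j) = 0.06650 + 0.10698j  (running Σ = 0.06650 + 0.10698j)
  m=-1: (-0.14651 - 0.23646j) × (0.03790 - 0.02114j) = -0.01055 - 0.00587j  (running Σ = 0.05595 + 0.10112j)
  m=0: (-0.17055 + 0.00000j) × (-0.31240 + 0.00000j) = 0.05328 + 0.00000j  (running Σ = 0.10923 + 0.10112j)
  m=1: (0.14651 - 0.23646j) × (-0.03790 - 0.02114j) = -0.01055 + 0.00587j  (running Σ = 0.09868 + 0.10698j)
  m=2: (-0.14565 - 0.29293j) × (0.20231 + 0.32762j) = 0.06650 - 0.10698j  (running Σ = 0.16518 + 0.00000j)
Σ over m = 0.16518 + 0.00000j; ×(4π/5) → 0.41515 + 0.00000j. Real part: 0.415149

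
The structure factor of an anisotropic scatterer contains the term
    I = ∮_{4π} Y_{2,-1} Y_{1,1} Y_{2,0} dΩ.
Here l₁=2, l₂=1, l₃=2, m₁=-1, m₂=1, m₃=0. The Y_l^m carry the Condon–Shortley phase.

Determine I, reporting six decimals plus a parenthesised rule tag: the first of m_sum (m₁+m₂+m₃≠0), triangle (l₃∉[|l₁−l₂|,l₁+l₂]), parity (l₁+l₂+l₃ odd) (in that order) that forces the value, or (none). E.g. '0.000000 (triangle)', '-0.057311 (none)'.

L=5 odd ⇒ parity kills the (l;000) factor ⇒ I = 0

0.000000 (parity)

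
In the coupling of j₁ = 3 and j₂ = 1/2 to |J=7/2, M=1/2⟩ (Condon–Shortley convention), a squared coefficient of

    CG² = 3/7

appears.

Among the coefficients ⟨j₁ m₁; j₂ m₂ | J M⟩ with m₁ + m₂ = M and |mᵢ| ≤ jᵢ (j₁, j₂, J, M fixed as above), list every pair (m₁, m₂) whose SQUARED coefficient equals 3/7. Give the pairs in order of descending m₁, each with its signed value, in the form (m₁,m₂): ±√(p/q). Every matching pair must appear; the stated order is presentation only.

Admissible pairs with m₁+m₂ = M = 1/2: (0,1/2), (1,-1/2)
  (m₁,m₂)=(1,-1/2): CG² = 3/7, CG = +√(3/7)   ← matches the target
  (m₁,m₂)=(0,1/2): CG² = 4/7, CG = +√(4/7)
Pairs with CG² = 3/7: (1,-1/2): +√(3/7)

(1,-1/2): +√(3/7)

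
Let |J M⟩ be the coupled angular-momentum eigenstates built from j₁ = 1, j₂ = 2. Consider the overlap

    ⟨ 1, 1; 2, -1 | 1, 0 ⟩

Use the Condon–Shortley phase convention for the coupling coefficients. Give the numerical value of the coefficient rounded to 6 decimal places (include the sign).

√[3·2!0!2!/5! · 2!0!1!3!1!1!] = √(6/5)
  +(−1)^0/∏(0,2,0,1,0,1)! = 1/2  (running 1/2)
⟨..|..⟩ = √(6/5)·(1/2) = +0.547723

+0.547723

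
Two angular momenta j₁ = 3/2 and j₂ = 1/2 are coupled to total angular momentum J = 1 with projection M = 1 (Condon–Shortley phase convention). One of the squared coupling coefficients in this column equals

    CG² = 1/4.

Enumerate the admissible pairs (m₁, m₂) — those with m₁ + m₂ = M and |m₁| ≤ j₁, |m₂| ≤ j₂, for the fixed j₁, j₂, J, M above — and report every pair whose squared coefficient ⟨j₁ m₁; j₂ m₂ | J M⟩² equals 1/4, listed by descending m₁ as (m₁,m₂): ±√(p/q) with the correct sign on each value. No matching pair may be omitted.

(1/2,1/2): −√(1/4)

Admissible pairs with m₁+m₂ = M = 1: (1/2,1/2), (3/2,-1/2)
  (m₁,m₂)=(3/2,-1/2): CG² = 3/4, CG = +√(3/4)
  (m₁,m₂)=(1/2,1/2): CG² = 1/4, CG = −√(1/4)   ← matches the target
Pairs with CG² = 1/4: (1/2,1/2): −√(1/4)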